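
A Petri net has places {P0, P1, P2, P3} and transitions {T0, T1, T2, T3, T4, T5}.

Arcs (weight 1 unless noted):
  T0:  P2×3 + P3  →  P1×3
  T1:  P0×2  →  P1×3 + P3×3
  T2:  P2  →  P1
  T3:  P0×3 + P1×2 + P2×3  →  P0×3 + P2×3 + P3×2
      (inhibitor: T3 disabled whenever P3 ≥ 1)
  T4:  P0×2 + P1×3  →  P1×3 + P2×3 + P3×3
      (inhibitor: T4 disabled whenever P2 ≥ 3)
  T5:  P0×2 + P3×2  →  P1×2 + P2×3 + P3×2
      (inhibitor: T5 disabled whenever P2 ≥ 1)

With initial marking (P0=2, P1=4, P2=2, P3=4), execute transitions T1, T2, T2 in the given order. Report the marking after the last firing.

(P0=0, P1=9, P2=0, P3=7)

step 1: fire T1:  (P0=2, P1=4, P2=2, P3=4) → (P0=0, P1=7, P2=2, P3=7)
step 2: fire T2:  (P0=0, P1=7, P2=2, P3=7) → (P0=0, P1=8, P2=1, P3=7)
step 3: fire T2:  (P0=0, P1=8, P2=1, P3=7) → (P0=0, P1=9, P2=0, P3=7)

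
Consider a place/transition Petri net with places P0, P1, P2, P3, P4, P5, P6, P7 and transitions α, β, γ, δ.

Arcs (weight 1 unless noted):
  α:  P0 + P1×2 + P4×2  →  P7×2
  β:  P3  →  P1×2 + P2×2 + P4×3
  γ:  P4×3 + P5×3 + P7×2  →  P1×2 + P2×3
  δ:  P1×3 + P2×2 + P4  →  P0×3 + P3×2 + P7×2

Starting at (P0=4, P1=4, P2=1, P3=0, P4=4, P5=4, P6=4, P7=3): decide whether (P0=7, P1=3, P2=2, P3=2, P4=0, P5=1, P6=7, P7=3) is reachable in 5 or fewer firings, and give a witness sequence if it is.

NO — not reachable within 5 firings

depth 0: 1 marking
depth 1: 3 markings reached so far
depth 2: 5 markings reached so far
depth 3: 6 markings reached so far
depth 4: 9 markings reached so far
depth 5: 12 markings reached so far
target is not among the 12 markings reachable within 5 steps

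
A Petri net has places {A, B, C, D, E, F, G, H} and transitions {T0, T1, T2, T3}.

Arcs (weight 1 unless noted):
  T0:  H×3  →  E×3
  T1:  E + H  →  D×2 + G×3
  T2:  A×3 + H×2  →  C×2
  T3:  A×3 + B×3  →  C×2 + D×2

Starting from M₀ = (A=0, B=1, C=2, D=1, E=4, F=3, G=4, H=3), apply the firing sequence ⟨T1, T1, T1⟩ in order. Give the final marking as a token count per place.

(A=0, B=1, C=2, D=7, E=1, F=3, G=13, H=0)

step 1: fire T1:  (A=0, B=1, C=2, D=1, E=4, F=3, G=4, H=3) → (A=0, B=1, C=2, D=3, E=3, F=3, G=7, H=2)
step 2: fire T1:  (A=0, B=1, C=2, D=3, E=3, F=3, G=7, H=2) → (A=0, B=1, C=2, D=5, E=2, F=3, G=10, H=1)
step 3: fire T1:  (A=0, B=1, C=2, D=5, E=2, F=3, G=10, H=1) → (A=0, B=1, C=2, D=7, E=1, F=3, G=13, H=0)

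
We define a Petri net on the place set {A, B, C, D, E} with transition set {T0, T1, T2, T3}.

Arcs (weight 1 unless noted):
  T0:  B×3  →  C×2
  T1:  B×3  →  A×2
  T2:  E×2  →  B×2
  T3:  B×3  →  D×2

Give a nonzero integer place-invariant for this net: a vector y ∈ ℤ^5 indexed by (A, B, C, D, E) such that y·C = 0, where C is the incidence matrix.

y = (A:3, B:2, C:3, D:3, E:2)

Incidence matrix C (rows=places, cols=transitions):
       T0   T1   T2   T3
    A   0    2    0    0
    B  -3   -3    2   -3
    C   2    0    0    0
    D   0    0    0    2
    E   0    0   -2    0

Candidate y = [3, 2, 3, 3, 2]; check y·C column-wise:
  col T0: 3·0 + 2·-3 + 3·2 + 3·0 + 2·0 = 0
  col T1: 3·2 + 2·-3 + 3·0 + 3·0 + 2·0 = 0
  col T2: 3·0 + 2·2 + 3·0 + 3·0 + 2·-2 = 0
  col T3: 3·0 + 2·-3 + 3·0 + 3·2 + 2·0 = 0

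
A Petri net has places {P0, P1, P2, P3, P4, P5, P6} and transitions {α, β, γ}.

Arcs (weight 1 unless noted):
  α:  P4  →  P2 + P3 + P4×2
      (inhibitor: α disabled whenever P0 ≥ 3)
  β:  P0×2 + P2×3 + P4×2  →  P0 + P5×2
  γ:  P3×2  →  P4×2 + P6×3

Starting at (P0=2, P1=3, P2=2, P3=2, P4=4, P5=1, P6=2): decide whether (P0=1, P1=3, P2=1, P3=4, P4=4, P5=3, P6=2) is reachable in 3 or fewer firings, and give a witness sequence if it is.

step 1: fire α:  (P0=2, P1=3, P2=2, P3=2, P4=4, P5=1, P6=2) → (P0=2, P1=3, P2=3, P3=3, P4=5, P5=1, P6=2)
step 2: fire α:  (P0=2, P1=3, P2=3, P3=3, P4=5, P5=1, P6=2) → (P0=2, P1=3, P2=4, P3=4, P4=6, P5=1, P6=2)
step 3: fire β:  (P0=2, P1=3, P2=4, P3=4, P4=6, P5=1, P6=2) → (P0=1, P1=3, P2=1, P3=4, P4=4, P5=3, P6=2)

YES — reachable via ⟨α, α, β⟩ (3 firings)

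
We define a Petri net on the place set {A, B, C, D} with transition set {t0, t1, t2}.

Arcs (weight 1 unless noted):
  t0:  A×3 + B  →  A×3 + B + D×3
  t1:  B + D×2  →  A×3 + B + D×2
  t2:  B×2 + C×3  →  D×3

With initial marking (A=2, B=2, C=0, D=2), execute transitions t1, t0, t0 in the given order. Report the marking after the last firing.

step 1: fire t1:  (A=2, B=2, C=0, D=2) → (A=5, B=2, C=0, D=2)
step 2: fire t0:  (A=5, B=2, C=0, D=2) → (A=5, B=2, C=0, D=5)
step 3: fire t0:  (A=5, B=2, C=0, D=5) → (A=5, B=2, C=0, D=8)

(A=5, B=2, C=0, D=8)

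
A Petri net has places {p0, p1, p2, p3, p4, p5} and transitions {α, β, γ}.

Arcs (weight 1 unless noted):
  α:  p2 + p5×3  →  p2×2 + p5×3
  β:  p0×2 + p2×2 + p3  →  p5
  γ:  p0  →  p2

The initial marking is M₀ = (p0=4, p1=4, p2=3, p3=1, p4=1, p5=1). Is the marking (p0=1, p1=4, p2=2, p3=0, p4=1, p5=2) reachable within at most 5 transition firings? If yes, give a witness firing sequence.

step 1: fire β:  (p0=4, p1=4, p2=3, p3=1, p4=1, p5=1) → (p0=2, p1=4, p2=1, p3=0, p4=1, p5=2)
step 2: fire γ:  (p0=2, p1=4, p2=1, p3=0, p4=1, p5=2) → (p0=1, p1=4, p2=2, p3=0, p4=1, p5=2)

YES — reachable via ⟨β, γ⟩ (2 firings)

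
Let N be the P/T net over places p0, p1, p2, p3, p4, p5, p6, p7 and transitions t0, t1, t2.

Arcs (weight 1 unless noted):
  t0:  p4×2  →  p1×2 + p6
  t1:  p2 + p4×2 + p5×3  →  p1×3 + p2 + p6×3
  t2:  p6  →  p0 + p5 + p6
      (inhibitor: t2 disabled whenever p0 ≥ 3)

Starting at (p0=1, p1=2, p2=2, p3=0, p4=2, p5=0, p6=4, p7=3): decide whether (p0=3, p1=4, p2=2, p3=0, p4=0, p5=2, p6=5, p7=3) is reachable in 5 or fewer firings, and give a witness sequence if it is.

YES — reachable via ⟨t0, t2, t2⟩ (3 firings)

step 1: fire t0:  (p0=1, p1=2, p2=2, p3=0, p4=2, p5=0, p6=4, p7=3) → (p0=1, p1=4, p2=2, p3=0, p4=0, p5=0, p6=5, p7=3)
step 2: fire t2:  (p0=1, p1=4, p2=2, p3=0, p4=0, p5=0, p6=5, p7=3) → (p0=2, p1=4, p2=2, p3=0, p4=0, p5=1, p6=5, p7=3)
step 3: fire t2:  (p0=2, p1=4, p2=2, p3=0, p4=0, p5=1, p6=5, p7=3) → (p0=3, p1=4, p2=2, p3=0, p4=0, p5=2, p6=5, p7=3)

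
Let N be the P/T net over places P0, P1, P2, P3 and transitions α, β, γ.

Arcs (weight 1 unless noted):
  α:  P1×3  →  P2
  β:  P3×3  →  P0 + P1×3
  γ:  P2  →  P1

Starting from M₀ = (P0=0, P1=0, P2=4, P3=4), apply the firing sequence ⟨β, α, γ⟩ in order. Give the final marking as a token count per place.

(P0=1, P1=1, P2=4, P3=1)

step 1: fire β:  (P0=0, P1=0, P2=4, P3=4) → (P0=1, P1=3, P2=4, P3=1)
step 2: fire α:  (P0=1, P1=3, P2=4, P3=1) → (P0=1, P1=0, P2=5, P3=1)
step 3: fire γ:  (P0=1, P1=0, P2=5, P3=1) → (P0=1, P1=1, P2=4, P3=1)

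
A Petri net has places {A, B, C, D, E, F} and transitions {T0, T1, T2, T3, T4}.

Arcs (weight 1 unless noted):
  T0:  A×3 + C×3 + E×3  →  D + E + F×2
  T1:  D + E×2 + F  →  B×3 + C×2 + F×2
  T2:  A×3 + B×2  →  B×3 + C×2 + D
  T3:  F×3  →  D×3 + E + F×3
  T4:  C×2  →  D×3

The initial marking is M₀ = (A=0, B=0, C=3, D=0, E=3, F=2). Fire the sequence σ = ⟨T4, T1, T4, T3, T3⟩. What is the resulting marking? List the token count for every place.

step 1: fire T4:  (A=0, B=0, C=3, D=0, E=3, F=2) → (A=0, B=0, C=1, D=3, E=3, F=2)
step 2: fire T1:  (A=0, B=0, C=1, D=3, E=3, F=2) → (A=0, B=3, C=3, D=2, E=1, F=3)
step 3: fire T4:  (A=0, B=3, C=3, D=2, E=1, F=3) → (A=0, B=3, C=1, D=5, E=1, F=3)
step 4: fire T3:  (A=0, B=3, C=1, D=5, E=1, F=3) → (A=0, B=3, C=1, D=8, E=2, F=3)
step 5: fire T3:  (A=0, B=3, C=1, D=8, E=2, F=3) → (A=0, B=3, C=1, D=11, E=3, F=3)

(A=0, B=3, C=1, D=11, E=3, F=3)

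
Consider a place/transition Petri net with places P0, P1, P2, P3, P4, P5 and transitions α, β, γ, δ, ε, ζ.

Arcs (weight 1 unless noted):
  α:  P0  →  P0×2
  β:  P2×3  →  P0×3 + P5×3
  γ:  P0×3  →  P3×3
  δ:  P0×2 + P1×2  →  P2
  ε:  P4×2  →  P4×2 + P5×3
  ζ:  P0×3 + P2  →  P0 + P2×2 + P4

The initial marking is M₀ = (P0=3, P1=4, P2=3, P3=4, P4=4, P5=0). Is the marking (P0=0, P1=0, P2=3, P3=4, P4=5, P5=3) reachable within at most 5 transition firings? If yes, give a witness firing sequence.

step 1: fire β:  (P0=3, P1=4, P2=3, P3=4, P4=4, P5=0) → (P0=6, P1=4, P2=0, P3=4, P4=4, P5=3)
step 2: fire δ:  (P0=6, P1=4, P2=0, P3=4, P4=4, P5=3) → (P0=4, P1=2, P2=1, P3=4, P4=4, P5=3)
step 3: fire ζ:  (P0=4, P1=2, P2=1, P3=4, P4=4, P5=3) → (P0=2, P1=2, P2=2, P3=4, P4=5, P5=3)
step 4: fire δ:  (P0=2, P1=2, P2=2, P3=4, P4=5, P5=3) → (P0=0, P1=0, P2=3, P3=4, P4=5, P5=3)

YES — reachable via ⟨β, δ, ζ, δ⟩ (4 firings)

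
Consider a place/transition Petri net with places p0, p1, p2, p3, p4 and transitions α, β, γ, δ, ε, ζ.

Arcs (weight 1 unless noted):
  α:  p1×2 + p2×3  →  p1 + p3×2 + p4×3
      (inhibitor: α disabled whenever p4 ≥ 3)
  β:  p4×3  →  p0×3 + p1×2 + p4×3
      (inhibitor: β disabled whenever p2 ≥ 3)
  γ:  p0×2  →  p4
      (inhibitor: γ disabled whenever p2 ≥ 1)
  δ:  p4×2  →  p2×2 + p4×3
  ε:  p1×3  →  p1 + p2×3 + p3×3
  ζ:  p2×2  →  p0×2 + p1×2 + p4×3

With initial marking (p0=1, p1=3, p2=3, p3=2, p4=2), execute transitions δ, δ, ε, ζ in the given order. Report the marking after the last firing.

step 1: fire δ:  (p0=1, p1=3, p2=3, p3=2, p4=2) → (p0=1, p1=3, p2=5, p3=2, p4=3)
step 2: fire δ:  (p0=1, p1=3, p2=5, p3=2, p4=3) → (p0=1, p1=3, p2=7, p3=2, p4=4)
step 3: fire ε:  (p0=1, p1=3, p2=7, p3=2, p4=4) → (p0=1, p1=1, p2=10, p3=5, p4=4)
step 4: fire ζ:  (p0=1, p1=1, p2=10, p3=5, p4=4) → (p0=3, p1=3, p2=8, p3=5, p4=7)

(p0=3, p1=3, p2=8, p3=5, p4=7)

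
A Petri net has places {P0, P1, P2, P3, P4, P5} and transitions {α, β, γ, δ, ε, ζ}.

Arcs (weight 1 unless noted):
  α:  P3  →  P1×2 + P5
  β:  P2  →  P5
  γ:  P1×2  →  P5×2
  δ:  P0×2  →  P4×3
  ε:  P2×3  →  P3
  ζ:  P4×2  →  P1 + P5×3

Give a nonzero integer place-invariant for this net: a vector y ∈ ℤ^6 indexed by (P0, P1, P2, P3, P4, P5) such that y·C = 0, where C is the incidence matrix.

Incidence matrix C (rows=places, cols=transitions):
        α    β    γ    δ    ε    ζ
   P0   0    0    0   -2    0    0
   P1   2    0   -2    0    0    1
   P2   0   -1    0    0   -3    0
   P3  -1    0    0    0    1    0
   P4   0    0    0    3    0   -2
   P5   1    1    2    0    0    3

Candidate y = [3, 1, 1, 3, 2, 1]; check y·C column-wise:
  col α: 3·0 + 1·2 + 1·0 + 3·-1 + 2·0 + 1·1 = 0
  col β: 3·0 + 1·0 + 1·-1 + 3·0 + 2·0 + 1·1 = 0
  col γ: 3·0 + 1·-2 + 1·0 + 3·0 + 2·0 + 1·2 = 0
  col δ: 3·-2 + 1·0 + 1·0 + 3·0 + 2·3 + 1·0 = 0
  col ε: 3·0 + 1·0 + 1·-3 + 3·1 + 2·0 + 1·0 = 0
  col ζ: 3·0 + 1·1 + 1·0 + 3·0 + 2·-2 + 1·3 = 0

y = (P0:3, P1:1, P2:1, P3:3, P4:2, P5:1)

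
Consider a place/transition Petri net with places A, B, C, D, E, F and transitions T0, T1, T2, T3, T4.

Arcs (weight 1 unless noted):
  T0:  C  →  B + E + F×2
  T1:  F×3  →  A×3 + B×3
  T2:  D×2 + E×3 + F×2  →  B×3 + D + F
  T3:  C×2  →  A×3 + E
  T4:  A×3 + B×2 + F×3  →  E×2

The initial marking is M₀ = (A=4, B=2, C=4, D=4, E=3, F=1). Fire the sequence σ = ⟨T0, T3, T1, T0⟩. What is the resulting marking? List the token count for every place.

step 1: fire T0:  (A=4, B=2, C=4, D=4, E=3, F=1) → (A=4, B=3, C=3, D=4, E=4, F=3)
step 2: fire T3:  (A=4, B=3, C=3, D=4, E=4, F=3) → (A=7, B=3, C=1, D=4, E=5, F=3)
step 3: fire T1:  (A=7, B=3, C=1, D=4, E=5, F=3) → (A=10, B=6, C=1, D=4, E=5, F=0)
step 4: fire T0:  (A=10, B=6, C=1, D=4, E=5, F=0) → (A=10, B=7, C=0, D=4, E=6, F=2)

(A=10, B=7, C=0, D=4, E=6, F=2)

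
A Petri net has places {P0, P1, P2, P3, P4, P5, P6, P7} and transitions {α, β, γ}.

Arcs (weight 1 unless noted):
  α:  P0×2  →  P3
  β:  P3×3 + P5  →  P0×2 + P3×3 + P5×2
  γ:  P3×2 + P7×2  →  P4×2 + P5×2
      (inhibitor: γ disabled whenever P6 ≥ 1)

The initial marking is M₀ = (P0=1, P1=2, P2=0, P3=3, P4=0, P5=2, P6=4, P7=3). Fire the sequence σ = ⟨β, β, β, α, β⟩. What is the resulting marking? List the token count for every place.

(P0=7, P1=2, P2=0, P3=4, P4=0, P5=6, P6=4, P7=3)

step 1: fire β:  (P0=1, P1=2, P2=0, P3=3, P4=0, P5=2, P6=4, P7=3) → (P0=3, P1=2, P2=0, P3=3, P4=0, P5=3, P6=4, P7=3)
step 2: fire β:  (P0=3, P1=2, P2=0, P3=3, P4=0, P5=3, P6=4, P7=3) → (P0=5, P1=2, P2=0, P3=3, P4=0, P5=4, P6=4, P7=3)
step 3: fire β:  (P0=5, P1=2, P2=0, P3=3, P4=0, P5=4, P6=4, P7=3) → (P0=7, P1=2, P2=0, P3=3, P4=0, P5=5, P6=4, P7=3)
step 4: fire α:  (P0=7, P1=2, P2=0, P3=3, P4=0, P5=5, P6=4, P7=3) → (P0=5, P1=2, P2=0, P3=4, P4=0, P5=5, P6=4, P7=3)
step 5: fire β:  (P0=5, P1=2, P2=0, P3=4, P4=0, P5=5, P6=4, P7=3) → (P0=7, P1=2, P2=0, P3=4, P4=0, P5=6, P6=4, P7=3)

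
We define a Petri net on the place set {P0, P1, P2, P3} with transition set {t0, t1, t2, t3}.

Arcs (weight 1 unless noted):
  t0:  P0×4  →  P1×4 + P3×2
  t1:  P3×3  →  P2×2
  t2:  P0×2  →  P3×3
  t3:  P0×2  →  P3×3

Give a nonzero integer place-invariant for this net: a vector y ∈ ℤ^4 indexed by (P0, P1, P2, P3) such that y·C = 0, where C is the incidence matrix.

y = (P0:3, P1:2, P2:3, P3:2)

Incidence matrix C (rows=places, cols=transitions):
       t0   t1   t2   t3
   P0  -4    0   -2   -2
   P1   4    0    0    0
   P2   0    2    0    0
   P3   2   -3    3    3

Candidate y = [3, 2, 3, 2]; check y·C column-wise:
  col t0: 3·-4 + 2·4 + 3·0 + 2·2 = 0
  col t1: 3·0 + 2·0 + 3·2 + 2·-3 = 0
  col t2: 3·-2 + 2·0 + 3·0 + 2·3 = 0
  col t3: 3·-2 + 2·0 + 3·0 + 2·3 = 0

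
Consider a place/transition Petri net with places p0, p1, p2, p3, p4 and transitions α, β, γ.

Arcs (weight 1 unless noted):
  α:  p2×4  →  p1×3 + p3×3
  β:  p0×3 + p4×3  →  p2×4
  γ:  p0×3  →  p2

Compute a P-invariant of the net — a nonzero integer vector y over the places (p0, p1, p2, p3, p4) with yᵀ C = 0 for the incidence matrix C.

y = (p0:0, p1:1, p2:0, p3:-1, p4:0)

Incidence matrix C (rows=places, cols=transitions):
        α    β    γ
   p0   0   -3   -3
   p1   3    0    0
   p2  -4    4    1
   p3   3    0    0
   p4   0   -3    0

Candidate y = [0, 1, 0, -1, 0]; check y·C column-wise:
  col α: 1·3 + 0·-4 + -1·3 = 0
  col β: 0·-3 + 1·0 + 0·4 + -1·0 + 0·-3 = 0
  col γ: 0·-3 + 1·0 + 0·1 + -1·0 = 0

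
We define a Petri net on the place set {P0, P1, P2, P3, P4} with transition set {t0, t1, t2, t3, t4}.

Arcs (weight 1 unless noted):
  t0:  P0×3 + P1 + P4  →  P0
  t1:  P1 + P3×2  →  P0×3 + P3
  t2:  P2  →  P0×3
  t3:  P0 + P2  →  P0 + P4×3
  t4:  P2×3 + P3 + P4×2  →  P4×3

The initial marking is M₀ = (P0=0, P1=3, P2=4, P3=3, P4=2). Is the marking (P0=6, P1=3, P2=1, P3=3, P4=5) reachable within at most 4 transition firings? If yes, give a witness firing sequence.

step 1: fire t2:  (P0=0, P1=3, P2=4, P3=3, P4=2) → (P0=3, P1=3, P2=3, P3=3, P4=2)
step 2: fire t2:  (P0=3, P1=3, P2=3, P3=3, P4=2) → (P0=6, P1=3, P2=2, P3=3, P4=2)
step 3: fire t3:  (P0=6, P1=3, P2=2, P3=3, P4=2) → (P0=6, P1=3, P2=1, P3=3, P4=5)

YES — reachable via ⟨t2, t2, t3⟩ (3 firings)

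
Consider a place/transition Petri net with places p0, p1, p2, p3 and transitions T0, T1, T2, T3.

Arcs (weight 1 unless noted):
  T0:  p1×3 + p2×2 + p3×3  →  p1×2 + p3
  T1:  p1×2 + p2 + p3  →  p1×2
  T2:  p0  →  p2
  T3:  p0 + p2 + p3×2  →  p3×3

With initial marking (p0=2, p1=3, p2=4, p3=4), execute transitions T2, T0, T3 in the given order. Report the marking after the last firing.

(p0=0, p1=2, p2=2, p3=3)

step 1: fire T2:  (p0=2, p1=3, p2=4, p3=4) → (p0=1, p1=3, p2=5, p3=4)
step 2: fire T0:  (p0=1, p1=3, p2=5, p3=4) → (p0=1, p1=2, p2=3, p3=2)
step 3: fire T3:  (p0=1, p1=2, p2=3, p3=2) → (p0=0, p1=2, p2=2, p3=3)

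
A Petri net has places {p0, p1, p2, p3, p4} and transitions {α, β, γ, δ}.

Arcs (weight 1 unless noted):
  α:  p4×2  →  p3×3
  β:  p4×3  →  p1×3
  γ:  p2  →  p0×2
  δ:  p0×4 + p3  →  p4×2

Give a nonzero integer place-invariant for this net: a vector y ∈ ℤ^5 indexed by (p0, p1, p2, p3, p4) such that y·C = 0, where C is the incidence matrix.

y = (p0:1, p1:3, p2:2, p3:2, p4:3)

Incidence matrix C (rows=places, cols=transitions):
        α    β    γ    δ
   p0   0    0    2   -4
   p1   0    3    0    0
   p2   0    0   -1    0
   p3   3    0    0   -1
   p4  -2   -3    0    2

Candidate y = [1, 3, 2, 2, 3]; check y·C column-wise:
  col α: 1·0 + 3·0 + 2·0 + 2·3 + 3·-2 = 0
  col β: 1·0 + 3·3 + 2·0 + 2·0 + 3·-3 = 0
  col γ: 1·2 + 3·0 + 2·-1 + 2·0 + 3·0 = 0
  col δ: 1·-4 + 3·0 + 2·0 + 2·-1 + 3·2 = 0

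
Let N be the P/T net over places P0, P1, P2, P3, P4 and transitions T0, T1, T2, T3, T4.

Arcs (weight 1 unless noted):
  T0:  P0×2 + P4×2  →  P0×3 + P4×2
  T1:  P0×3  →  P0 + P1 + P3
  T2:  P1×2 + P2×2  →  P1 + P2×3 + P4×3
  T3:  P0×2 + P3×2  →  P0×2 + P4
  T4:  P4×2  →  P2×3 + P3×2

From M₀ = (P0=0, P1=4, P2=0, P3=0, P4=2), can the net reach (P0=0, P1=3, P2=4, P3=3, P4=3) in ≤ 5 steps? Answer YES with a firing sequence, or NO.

depth 0: 1 marking
depth 1: 2 markings reached so far
depth 2: 3 markings reached so far
depth 3: 5 markings reached so far
depth 4: 7 markings reached so far
depth 5: 9 markings reached so far
target is not among the 9 markings reachable within 5 steps

NO — not reachable within 5 firings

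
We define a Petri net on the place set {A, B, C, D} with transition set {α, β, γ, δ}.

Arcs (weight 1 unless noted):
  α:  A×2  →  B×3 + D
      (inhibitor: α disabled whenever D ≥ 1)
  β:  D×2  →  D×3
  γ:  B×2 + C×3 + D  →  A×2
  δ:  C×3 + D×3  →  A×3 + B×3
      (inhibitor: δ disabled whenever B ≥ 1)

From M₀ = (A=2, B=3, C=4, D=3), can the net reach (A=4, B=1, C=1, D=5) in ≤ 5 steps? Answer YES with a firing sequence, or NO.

step 1: fire β:  (A=2, B=3, C=4, D=3) → (A=2, B=3, C=4, D=4)
step 2: fire β:  (A=2, B=3, C=4, D=4) → (A=2, B=3, C=4, D=5)
step 3: fire β:  (A=2, B=3, C=4, D=5) → (A=2, B=3, C=4, D=6)
step 4: fire γ:  (A=2, B=3, C=4, D=6) → (A=4, B=1, C=1, D=5)

YES — reachable via ⟨β, β, β, γ⟩ (4 firings)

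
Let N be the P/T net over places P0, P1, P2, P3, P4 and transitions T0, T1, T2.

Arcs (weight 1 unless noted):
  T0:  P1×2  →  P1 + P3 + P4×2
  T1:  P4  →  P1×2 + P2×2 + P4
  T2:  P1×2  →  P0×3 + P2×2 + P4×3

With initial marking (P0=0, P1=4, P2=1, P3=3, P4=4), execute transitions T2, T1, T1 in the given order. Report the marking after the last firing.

step 1: fire T2:  (P0=0, P1=4, P2=1, P3=3, P4=4) → (P0=3, P1=2, P2=3, P3=3, P4=7)
step 2: fire T1:  (P0=3, P1=2, P2=3, P3=3, P4=7) → (P0=3, P1=4, P2=5, P3=3, P4=7)
step 3: fire T1:  (P0=3, P1=4, P2=5, P3=3, P4=7) → (P0=3, P1=6, P2=7, P3=3, P4=7)

(P0=3, P1=6, P2=7, P3=3, P4=7)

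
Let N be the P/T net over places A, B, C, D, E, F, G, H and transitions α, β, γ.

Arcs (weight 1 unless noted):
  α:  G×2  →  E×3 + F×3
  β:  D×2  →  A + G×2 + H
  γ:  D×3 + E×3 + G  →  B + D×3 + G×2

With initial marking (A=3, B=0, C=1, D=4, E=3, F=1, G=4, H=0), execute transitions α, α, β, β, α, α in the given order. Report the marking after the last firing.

step 1: fire α:  (A=3, B=0, C=1, D=4, E=3, F=1, G=4, H=0) → (A=3, B=0, C=1, D=4, E=6, F=4, G=2, H=0)
step 2: fire α:  (A=3, B=0, C=1, D=4, E=6, F=4, G=2, H=0) → (A=3, B=0, C=1, D=4, E=9, F=7, G=0, H=0)
step 3: fire β:  (A=3, B=0, C=1, D=4, E=9, F=7, G=0, H=0) → (A=4, B=0, C=1, D=2, E=9, F=7, G=2, H=1)
step 4: fire β:  (A=4, B=0, C=1, D=2, E=9, F=7, G=2, H=1) → (A=5, B=0, C=1, D=0, E=9, F=7, G=4, H=2)
step 5: fire α:  (A=5, B=0, C=1, D=0, E=9, F=7, G=4, H=2) → (A=5, B=0, C=1, D=0, E=12, F=10, G=2, H=2)
step 6: fire α:  (A=5, B=0, C=1, D=0, E=12, F=10, G=2, H=2) → (A=5, B=0, C=1, D=0, E=15, F=13, G=0, H=2)

(A=5, B=0, C=1, D=0, E=15, F=13, G=0, H=2)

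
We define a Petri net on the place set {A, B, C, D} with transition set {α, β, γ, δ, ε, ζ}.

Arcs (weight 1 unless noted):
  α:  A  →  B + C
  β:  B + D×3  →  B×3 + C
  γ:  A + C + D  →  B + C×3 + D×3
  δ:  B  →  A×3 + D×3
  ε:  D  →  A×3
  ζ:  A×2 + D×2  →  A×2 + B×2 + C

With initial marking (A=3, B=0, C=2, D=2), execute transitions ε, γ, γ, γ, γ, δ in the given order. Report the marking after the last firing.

(A=5, B=3, C=10, D=12)

step 1: fire ε:  (A=3, B=0, C=2, D=2) → (A=6, B=0, C=2, D=1)
step 2: fire γ:  (A=6, B=0, C=2, D=1) → (A=5, B=1, C=4, D=3)
step 3: fire γ:  (A=5, B=1, C=4, D=3) → (A=4, B=2, C=6, D=5)
step 4: fire γ:  (A=4, B=2, C=6, D=5) → (A=3, B=3, C=8, D=7)
step 5: fire γ:  (A=3, B=3, C=8, D=7) → (A=2, B=4, C=10, D=9)
step 6: fire δ:  (A=2, B=4, C=10, D=9) → (A=5, B=3, C=10, D=12)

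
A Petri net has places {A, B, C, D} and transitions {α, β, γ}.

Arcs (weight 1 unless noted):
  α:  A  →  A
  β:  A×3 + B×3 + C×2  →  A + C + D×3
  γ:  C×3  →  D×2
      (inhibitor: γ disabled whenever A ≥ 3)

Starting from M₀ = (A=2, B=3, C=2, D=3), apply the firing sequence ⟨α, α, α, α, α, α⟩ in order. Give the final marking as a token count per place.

step 1: fire α:  (A=2, B=3, C=2, D=3) → (A=2, B=3, C=2, D=3)
step 2: fire α:  (A=2, B=3, C=2, D=3) → (A=2, B=3, C=2, D=3)
step 3: fire α:  (A=2, B=3, C=2, D=3) → (A=2, B=3, C=2, D=3)
step 4: fire α:  (A=2, B=3, C=2, D=3) → (A=2, B=3, C=2, D=3)
step 5: fire α:  (A=2, B=3, C=2, D=3) → (A=2, B=3, C=2, D=3)
step 6: fire α:  (A=2, B=3, C=2, D=3) → (A=2, B=3, C=2, D=3)

(A=2, B=3, C=2, D=3)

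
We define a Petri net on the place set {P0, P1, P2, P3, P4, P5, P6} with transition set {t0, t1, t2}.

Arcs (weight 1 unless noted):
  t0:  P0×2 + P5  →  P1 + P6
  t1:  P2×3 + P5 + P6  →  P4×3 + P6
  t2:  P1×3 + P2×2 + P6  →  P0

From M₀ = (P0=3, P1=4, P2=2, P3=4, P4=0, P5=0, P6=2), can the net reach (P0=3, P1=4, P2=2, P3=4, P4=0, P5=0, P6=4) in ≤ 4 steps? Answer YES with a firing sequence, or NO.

depth 0: 1 marking
depth 1: 2 markings reached so far
depth 2: 2 markings reached so far
(frontier empty at depth 2; search complete)
target is not among the 2 markings reachable within 4 steps

NO — not reachable within 4 firings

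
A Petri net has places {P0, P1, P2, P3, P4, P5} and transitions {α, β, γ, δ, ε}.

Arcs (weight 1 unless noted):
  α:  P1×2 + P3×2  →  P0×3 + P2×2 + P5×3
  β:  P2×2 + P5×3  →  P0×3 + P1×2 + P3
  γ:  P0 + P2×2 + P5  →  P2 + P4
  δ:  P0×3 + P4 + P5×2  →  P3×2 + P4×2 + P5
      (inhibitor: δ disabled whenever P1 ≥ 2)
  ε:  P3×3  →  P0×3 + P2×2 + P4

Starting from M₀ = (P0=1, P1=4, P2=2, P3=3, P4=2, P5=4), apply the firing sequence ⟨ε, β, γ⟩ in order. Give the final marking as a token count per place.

(P0=6, P1=6, P2=1, P3=1, P4=4, P5=0)

step 1: fire ε:  (P0=1, P1=4, P2=2, P3=3, P4=2, P5=4) → (P0=4, P1=4, P2=4, P3=0, P4=3, P5=4)
step 2: fire β:  (P0=4, P1=4, P2=4, P3=0, P4=3, P5=4) → (P0=7, P1=6, P2=2, P3=1, P4=3, P5=1)
step 3: fire γ:  (P0=7, P1=6, P2=2, P3=1, P4=3, P5=1) → (P0=6, P1=6, P2=1, P3=1, P4=4, P5=0)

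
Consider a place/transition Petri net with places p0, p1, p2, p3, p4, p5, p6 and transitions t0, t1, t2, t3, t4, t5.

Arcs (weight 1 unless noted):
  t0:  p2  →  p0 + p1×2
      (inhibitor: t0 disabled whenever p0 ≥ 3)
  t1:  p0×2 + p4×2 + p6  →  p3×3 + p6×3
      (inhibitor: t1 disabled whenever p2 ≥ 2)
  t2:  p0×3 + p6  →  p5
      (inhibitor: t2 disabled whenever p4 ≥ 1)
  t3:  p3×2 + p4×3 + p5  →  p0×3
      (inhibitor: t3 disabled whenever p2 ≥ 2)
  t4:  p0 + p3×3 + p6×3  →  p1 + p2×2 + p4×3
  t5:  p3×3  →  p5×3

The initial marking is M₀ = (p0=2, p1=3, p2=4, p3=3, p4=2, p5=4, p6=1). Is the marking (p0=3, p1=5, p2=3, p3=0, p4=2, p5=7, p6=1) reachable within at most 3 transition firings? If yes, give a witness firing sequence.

step 1: fire t0:  (p0=2, p1=3, p2=4, p3=3, p4=2, p5=4, p6=1) → (p0=3, p1=5, p2=3, p3=3, p4=2, p5=4, p6=1)
step 2: fire t5:  (p0=3, p1=5, p2=3, p3=3, p4=2, p5=4, p6=1) → (p0=3, p1=5, p2=3, p3=0, p4=2, p5=7, p6=1)

YES — reachable via ⟨t0, t5⟩ (2 firings)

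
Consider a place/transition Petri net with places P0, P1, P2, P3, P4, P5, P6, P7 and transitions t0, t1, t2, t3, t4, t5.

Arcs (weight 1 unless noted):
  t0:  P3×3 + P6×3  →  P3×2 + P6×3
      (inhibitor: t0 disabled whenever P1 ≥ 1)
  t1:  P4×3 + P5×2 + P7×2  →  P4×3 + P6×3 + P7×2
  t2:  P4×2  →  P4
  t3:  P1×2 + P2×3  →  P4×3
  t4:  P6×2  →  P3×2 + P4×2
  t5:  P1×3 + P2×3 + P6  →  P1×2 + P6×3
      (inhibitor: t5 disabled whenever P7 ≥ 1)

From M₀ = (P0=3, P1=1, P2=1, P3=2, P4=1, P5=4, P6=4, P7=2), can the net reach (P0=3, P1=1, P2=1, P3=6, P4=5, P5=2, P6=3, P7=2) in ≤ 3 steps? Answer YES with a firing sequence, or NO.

step 1: fire t4:  (P0=3, P1=1, P2=1, P3=2, P4=1, P5=4, P6=4, P7=2) → (P0=3, P1=1, P2=1, P3=4, P4=3, P5=4, P6=2, P7=2)
step 2: fire t1:  (P0=3, P1=1, P2=1, P3=4, P4=3, P5=4, P6=2, P7=2) → (P0=3, P1=1, P2=1, P3=4, P4=3, P5=2, P6=5, P7=2)
step 3: fire t4:  (P0=3, P1=1, P2=1, P3=4, P4=3, P5=2, P6=5, P7=2) → (P0=3, P1=1, P2=1, P3=6, P4=5, P5=2, P6=3, P7=2)

YES — reachable via ⟨t4, t1, t4⟩ (3 firings)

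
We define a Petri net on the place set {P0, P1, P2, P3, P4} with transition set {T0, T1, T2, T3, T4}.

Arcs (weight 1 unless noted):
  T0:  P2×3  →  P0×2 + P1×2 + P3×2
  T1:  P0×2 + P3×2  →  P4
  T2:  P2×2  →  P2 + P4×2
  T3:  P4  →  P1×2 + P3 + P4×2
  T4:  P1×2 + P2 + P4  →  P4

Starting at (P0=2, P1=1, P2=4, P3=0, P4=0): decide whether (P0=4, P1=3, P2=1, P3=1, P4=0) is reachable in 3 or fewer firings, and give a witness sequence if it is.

depth 0: 1 marking
depth 1: 3 markings reached so far
depth 2: 7 markings reached so far
depth 3: 15 markings reached so far
target is not among the 15 markings reachable within 3 steps

NO — not reachable within 3 firings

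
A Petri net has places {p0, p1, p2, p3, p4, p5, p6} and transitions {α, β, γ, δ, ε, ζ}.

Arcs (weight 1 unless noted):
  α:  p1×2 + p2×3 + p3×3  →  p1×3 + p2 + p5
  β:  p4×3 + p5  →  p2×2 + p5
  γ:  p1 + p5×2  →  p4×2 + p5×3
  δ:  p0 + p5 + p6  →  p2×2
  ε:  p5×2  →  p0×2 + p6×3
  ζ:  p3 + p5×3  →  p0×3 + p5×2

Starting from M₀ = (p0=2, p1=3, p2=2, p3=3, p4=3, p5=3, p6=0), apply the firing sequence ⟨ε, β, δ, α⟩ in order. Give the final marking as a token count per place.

step 1: fire ε:  (p0=2, p1=3, p2=2, p3=3, p4=3, p5=3, p6=0) → (p0=4, p1=3, p2=2, p3=3, p4=3, p5=1, p6=3)
step 2: fire β:  (p0=4, p1=3, p2=2, p3=3, p4=3, p5=1, p6=3) → (p0=4, p1=3, p2=4, p3=3, p4=0, p5=1, p6=3)
step 3: fire δ:  (p0=4, p1=3, p2=4, p3=3, p4=0, p5=1, p6=3) → (p0=3, p1=3, p2=6, p3=3, p4=0, p5=0, p6=2)
step 4: fire α:  (p0=3, p1=3, p2=6, p3=3, p4=0, p5=0, p6=2) → (p0=3, p1=4, p2=4, p3=0, p4=0, p5=1, p6=2)

(p0=3, p1=4, p2=4, p3=0, p4=0, p5=1, p6=2)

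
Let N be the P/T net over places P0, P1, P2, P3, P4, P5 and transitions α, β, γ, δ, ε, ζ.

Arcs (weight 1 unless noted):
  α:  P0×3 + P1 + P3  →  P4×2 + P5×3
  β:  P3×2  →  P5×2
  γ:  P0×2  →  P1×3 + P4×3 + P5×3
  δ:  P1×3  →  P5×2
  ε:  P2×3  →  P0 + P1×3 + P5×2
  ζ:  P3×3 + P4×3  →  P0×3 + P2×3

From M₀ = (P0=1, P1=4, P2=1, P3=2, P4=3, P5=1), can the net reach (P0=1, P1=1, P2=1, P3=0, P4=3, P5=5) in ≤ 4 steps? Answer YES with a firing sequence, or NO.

step 1: fire β:  (P0=1, P1=4, P2=1, P3=2, P4=3, P5=1) → (P0=1, P1=4, P2=1, P3=0, P4=3, P5=3)
step 2: fire δ:  (P0=1, P1=4, P2=1, P3=0, P4=3, P5=3) → (P0=1, P1=1, P2=1, P3=0, P4=3, P5=5)

YES — reachable via ⟨β, δ⟩ (2 firings)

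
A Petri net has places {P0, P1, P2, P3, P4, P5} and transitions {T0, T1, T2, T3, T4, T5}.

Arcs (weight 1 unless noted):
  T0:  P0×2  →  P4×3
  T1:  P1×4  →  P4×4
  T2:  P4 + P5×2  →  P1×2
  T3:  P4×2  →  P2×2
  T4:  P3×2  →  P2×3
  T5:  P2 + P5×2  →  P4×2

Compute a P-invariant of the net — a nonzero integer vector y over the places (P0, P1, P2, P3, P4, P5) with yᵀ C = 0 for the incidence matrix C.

y = (P0:3, P1:2, P2:2, P3:3, P4:2, P5:1)

Incidence matrix C (rows=places, cols=transitions):
       T0   T1   T2   T3   T4   T5
   P0  -2    0    0    0    0    0
   P1   0   -4    2    0    0    0
   P2   0    0    0    2    3   -1
   P3   0    0    0    0   -2    0
   P4   3    4   -1   -2    0    2
   P5   0    0   -2    0    0   -2

Candidate y = [3, 2, 2, 3, 2, 1]; check y·C column-wise:
  col T0: 3·-2 + 2·0 + 2·0 + 3·0 + 2·3 + 1·0 = 0
  col T1: 3·0 + 2·-4 + 2·0 + 3·0 + 2·4 + 1·0 = 0
  col T2: 3·0 + 2·2 + 2·0 + 3·0 + 2·-1 + 1·-2 = 0
  col T3: 3·0 + 2·0 + 2·2 + 3·0 + 2·-2 + 1·0 = 0
  col T4: 3·0 + 2·0 + 2·3 + 3·-2 + 2·0 + 1·0 = 0
  col T5: 3·0 + 2·0 + 2·-1 + 3·0 + 2·2 + 1·-2 = 0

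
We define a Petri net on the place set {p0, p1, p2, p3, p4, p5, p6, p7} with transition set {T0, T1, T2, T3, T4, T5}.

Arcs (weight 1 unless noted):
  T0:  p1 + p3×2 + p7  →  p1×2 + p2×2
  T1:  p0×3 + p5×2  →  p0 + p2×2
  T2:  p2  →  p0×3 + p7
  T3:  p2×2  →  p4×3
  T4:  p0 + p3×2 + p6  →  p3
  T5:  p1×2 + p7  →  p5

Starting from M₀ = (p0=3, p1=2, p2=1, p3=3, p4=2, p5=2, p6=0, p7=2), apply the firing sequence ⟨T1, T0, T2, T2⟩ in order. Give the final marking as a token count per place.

step 1: fire T1:  (p0=3, p1=2, p2=1, p3=3, p4=2, p5=2, p6=0, p7=2) → (p0=1, p1=2, p2=3, p3=3, p4=2, p5=0, p6=0, p7=2)
step 2: fire T0:  (p0=1, p1=2, p2=3, p3=3, p4=2, p5=0, p6=0, p7=2) → (p0=1, p1=3, p2=5, p3=1, p4=2, p5=0, p6=0, p7=1)
step 3: fire T2:  (p0=1, p1=3, p2=5, p3=1, p4=2, p5=0, p6=0, p7=1) → (p0=4, p1=3, p2=4, p3=1, p4=2, p5=0, p6=0, p7=2)
step 4: fire T2:  (p0=4, p1=3, p2=4, p3=1, p4=2, p5=0, p6=0, p7=2) → (p0=7, p1=3, p2=3, p3=1, p4=2, p5=0, p6=0, p7=3)

(p0=7, p1=3, p2=3, p3=1, p4=2, p5=0, p6=0, p7=3)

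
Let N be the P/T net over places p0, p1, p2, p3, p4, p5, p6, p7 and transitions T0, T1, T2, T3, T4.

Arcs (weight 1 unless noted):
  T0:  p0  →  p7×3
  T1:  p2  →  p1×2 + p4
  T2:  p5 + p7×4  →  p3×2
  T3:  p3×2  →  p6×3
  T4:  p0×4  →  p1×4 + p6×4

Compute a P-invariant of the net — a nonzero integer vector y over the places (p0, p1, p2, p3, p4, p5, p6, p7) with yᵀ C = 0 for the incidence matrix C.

Incidence matrix C (rows=places, cols=transitions):
       T0   T1   T2   T3   T4
   p0  -1    0    0    0   -4
   p1   0    2    0    0    4
   p2   0   -1    0    0    0
   p3   0    0    2   -2    0
   p4   0    1    0    0    0
   p5   0    0   -1    0    0
   p6   0    0    0    3    4
   p7   3    0   -4    0    0

Candidate y = [0, 0, 1, 0, 1, 0, 0, 0]; check y·C column-wise:
  col T0: 0·-1 + 1·0 + 1·0 + 0·3 = 0
  col T1: 0·2 + 1·-1 + 1·1 = 0
  col T2: 1·0 + 0·2 + 1·0 + 0·-1 + 0·-4 = 0
  col T3: 1·0 + 0·-2 + 1·0 + 0·3 = 0
  col T4: 0·-4 + 0·4 + 1·0 + 1·0 + 0·4 = 0

y = (p0:0, p1:0, p2:1, p3:0, p4:1, p5:0, p6:0, p7:0)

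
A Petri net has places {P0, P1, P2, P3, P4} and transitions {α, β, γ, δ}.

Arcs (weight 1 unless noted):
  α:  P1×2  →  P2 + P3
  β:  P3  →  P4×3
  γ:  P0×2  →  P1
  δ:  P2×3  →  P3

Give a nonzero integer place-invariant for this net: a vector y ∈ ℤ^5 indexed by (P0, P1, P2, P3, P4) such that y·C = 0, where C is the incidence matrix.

y = (P0:1, P1:2, P2:1, P3:3, P4:1)

Incidence matrix C (rows=places, cols=transitions):
        α    β    γ    δ
   P0   0    0   -2    0
   P1  -2    0    1    0
   P2   1    0    0   -3
   P3   1   -1    0    1
   P4   0    3    0    0

Candidate y = [1, 2, 1, 3, 1]; check y·C column-wise:
  col α: 1·0 + 2·-2 + 1·1 + 3·1 + 1·0 = 0
  col β: 1·0 + 2·0 + 1·0 + 3·-1 + 1·3 = 0
  col γ: 1·-2 + 2·1 + 1·0 + 3·0 + 1·0 = 0
  col δ: 1·0 + 2·0 + 1·-3 + 3·1 + 1·0 = 0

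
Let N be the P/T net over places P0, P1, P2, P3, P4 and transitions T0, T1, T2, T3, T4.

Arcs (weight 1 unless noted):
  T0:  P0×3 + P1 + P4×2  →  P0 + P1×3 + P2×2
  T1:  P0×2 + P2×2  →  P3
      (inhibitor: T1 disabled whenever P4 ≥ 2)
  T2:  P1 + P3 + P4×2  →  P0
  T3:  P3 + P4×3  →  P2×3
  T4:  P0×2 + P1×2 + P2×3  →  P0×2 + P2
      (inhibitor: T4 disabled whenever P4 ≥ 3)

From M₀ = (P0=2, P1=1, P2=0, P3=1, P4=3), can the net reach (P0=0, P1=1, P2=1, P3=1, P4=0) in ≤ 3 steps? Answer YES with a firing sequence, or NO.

YES — reachable via ⟨T3, T1⟩ (2 firings)

step 1: fire T3:  (P0=2, P1=1, P2=0, P3=1, P4=3) → (P0=2, P1=1, P2=3, P3=0, P4=0)
step 2: fire T1:  (P0=2, P1=1, P2=3, P3=0, P4=0) → (P0=0, P1=1, P2=1, P3=1, P4=0)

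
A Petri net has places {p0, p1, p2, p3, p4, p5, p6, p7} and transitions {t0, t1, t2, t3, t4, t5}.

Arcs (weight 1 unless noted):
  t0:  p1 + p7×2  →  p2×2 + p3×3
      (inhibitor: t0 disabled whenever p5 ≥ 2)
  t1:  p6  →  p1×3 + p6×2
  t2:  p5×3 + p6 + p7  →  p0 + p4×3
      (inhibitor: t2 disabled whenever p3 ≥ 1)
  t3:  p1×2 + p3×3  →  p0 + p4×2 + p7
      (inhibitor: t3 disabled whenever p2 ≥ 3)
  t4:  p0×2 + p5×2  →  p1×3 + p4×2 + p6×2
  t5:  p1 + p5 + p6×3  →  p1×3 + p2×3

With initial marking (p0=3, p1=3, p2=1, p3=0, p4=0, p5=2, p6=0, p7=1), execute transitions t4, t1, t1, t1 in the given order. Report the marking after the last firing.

step 1: fire t4:  (p0=3, p1=3, p2=1, p3=0, p4=0, p5=2, p6=0, p7=1) → (p0=1, p1=6, p2=1, p3=0, p4=2, p5=0, p6=2, p7=1)
step 2: fire t1:  (p0=1, p1=6, p2=1, p3=0, p4=2, p5=0, p6=2, p7=1) → (p0=1, p1=9, p2=1, p3=0, p4=2, p5=0, p6=3, p7=1)
step 3: fire t1:  (p0=1, p1=9, p2=1, p3=0, p4=2, p5=0, p6=3, p7=1) → (p0=1, p1=12, p2=1, p3=0, p4=2, p5=0, p6=4, p7=1)
step 4: fire t1:  (p0=1, p1=12, p2=1, p3=0, p4=2, p5=0, p6=4, p7=1) → (p0=1, p1=15, p2=1, p3=0, p4=2, p5=0, p6=5, p7=1)

(p0=1, p1=15, p2=1, p3=0, p4=2, p5=0, p6=5, p7=1)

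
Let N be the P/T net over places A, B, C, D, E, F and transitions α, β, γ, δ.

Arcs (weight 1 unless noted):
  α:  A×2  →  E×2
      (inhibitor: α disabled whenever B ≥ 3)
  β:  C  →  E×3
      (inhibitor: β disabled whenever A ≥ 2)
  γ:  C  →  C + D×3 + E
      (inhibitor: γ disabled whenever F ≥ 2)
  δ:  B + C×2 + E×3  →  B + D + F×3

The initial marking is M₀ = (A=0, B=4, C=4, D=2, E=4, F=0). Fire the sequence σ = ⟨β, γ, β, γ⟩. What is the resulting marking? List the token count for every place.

(A=0, B=4, C=2, D=8, E=12, F=0)

step 1: fire β:  (A=0, B=4, C=4, D=2, E=4, F=0) → (A=0, B=4, C=3, D=2, E=7, F=0)
step 2: fire γ:  (A=0, B=4, C=3, D=2, E=7, F=0) → (A=0, B=4, C=3, D=5, E=8, F=0)
step 3: fire β:  (A=0, B=4, C=3, D=5, E=8, F=0) → (A=0, B=4, C=2, D=5, E=11, F=0)
step 4: fire γ:  (A=0, B=4, C=2, D=5, E=11, F=0) → (A=0, B=4, C=2, D=8, E=12, F=0)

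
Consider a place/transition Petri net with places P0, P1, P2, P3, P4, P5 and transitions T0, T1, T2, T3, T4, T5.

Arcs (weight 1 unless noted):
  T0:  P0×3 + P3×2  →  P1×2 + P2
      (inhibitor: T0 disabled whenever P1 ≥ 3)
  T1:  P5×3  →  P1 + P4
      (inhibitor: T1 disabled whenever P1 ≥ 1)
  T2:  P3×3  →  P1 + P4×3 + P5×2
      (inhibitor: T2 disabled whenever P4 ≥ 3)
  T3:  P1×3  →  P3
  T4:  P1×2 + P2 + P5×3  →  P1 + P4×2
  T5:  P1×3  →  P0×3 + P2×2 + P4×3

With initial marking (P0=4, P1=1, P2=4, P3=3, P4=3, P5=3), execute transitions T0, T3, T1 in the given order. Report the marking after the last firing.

(P0=1, P1=1, P2=5, P3=2, P4=4, P5=0)

step 1: fire T0:  (P0=4, P1=1, P2=4, P3=3, P4=3, P5=3) → (P0=1, P1=3, P2=5, P3=1, P4=3, P5=3)
step 2: fire T3:  (P0=1, P1=3, P2=5, P3=1, P4=3, P5=3) → (P0=1, P1=0, P2=5, P3=2, P4=3, P5=3)
step 3: fire T1:  (P0=1, P1=0, P2=5, P3=2, P4=3, P5=3) → (P0=1, P1=1, P2=5, P3=2, P4=4, P5=0)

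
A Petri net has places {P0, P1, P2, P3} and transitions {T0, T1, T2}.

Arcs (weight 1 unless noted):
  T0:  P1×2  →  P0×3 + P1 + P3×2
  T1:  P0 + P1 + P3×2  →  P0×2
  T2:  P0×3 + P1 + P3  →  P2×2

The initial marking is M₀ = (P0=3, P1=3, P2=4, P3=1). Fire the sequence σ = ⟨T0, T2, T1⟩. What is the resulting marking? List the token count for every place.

step 1: fire T0:  (P0=3, P1=3, P2=4, P3=1) → (P0=6, P1=2, P2=4, P3=3)
step 2: fire T2:  (P0=6, P1=2, P2=4, P3=3) → (P0=3, P1=1, P2=6, P3=2)
step 3: fire T1:  (P0=3, P1=1, P2=6, P3=2) → (P0=4, P1=0, P2=6, P3=0)

(P0=4, P1=0, P2=6, P3=0)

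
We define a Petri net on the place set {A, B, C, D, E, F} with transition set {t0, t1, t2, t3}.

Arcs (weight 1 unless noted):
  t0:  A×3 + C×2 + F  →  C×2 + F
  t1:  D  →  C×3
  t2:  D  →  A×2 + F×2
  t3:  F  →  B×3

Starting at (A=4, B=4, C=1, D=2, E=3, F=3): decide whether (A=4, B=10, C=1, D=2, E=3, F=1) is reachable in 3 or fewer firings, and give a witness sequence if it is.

YES — reachable via ⟨t3, t3⟩ (2 firings)

step 1: fire t3:  (A=4, B=4, C=1, D=2, E=3, F=3) → (A=4, B=7, C=1, D=2, E=3, F=2)
step 2: fire t3:  (A=4, B=7, C=1, D=2, E=3, F=2) → (A=4, B=10, C=1, D=2, E=3, F=1)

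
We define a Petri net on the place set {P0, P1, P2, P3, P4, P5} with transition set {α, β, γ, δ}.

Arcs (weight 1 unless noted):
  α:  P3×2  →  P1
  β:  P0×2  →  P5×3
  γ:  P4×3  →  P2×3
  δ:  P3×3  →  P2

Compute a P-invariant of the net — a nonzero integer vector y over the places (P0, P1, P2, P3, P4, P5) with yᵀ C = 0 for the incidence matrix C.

y = (P0:0, P1:2, P2:3, P3:1, P4:3, P5:0)

Incidence matrix C (rows=places, cols=transitions):
        α    β    γ    δ
   P0   0   -2    0    0
   P1   1    0    0    0
   P2   0    0    3    1
   P3  -2    0    0   -3
   P4   0    0   -3    0
   P5   0    3    0    0

Candidate y = [0, 2, 3, 1, 3, 0]; check y·C column-wise:
  col α: 2·1 + 3·0 + 1·-2 + 3·0 = 0
  col β: 0·-2 + 2·0 + 3·0 + 1·0 + 3·0 + 0·3 = 0
  col γ: 2·0 + 3·3 + 1·0 + 3·-3 = 0
  col δ: 2·0 + 3·1 + 1·-3 + 3·0 = 0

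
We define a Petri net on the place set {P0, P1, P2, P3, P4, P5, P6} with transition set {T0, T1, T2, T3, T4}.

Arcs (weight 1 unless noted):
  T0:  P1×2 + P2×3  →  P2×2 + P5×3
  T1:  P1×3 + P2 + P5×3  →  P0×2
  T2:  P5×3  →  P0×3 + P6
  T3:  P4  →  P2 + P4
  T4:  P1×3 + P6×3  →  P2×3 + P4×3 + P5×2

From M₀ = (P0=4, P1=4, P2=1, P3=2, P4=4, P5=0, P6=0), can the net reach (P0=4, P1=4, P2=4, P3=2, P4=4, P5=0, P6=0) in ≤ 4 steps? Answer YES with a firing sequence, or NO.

step 1: fire T3:  (P0=4, P1=4, P2=1, P3=2, P4=4, P5=0, P6=0) → (P0=4, P1=4, P2=2, P3=2, P4=4, P5=0, P6=0)
step 2: fire T3:  (P0=4, P1=4, P2=2, P3=2, P4=4, P5=0, P6=0) → (P0=4, P1=4, P2=3, P3=2, P4=4, P5=0, P6=0)
step 3: fire T3:  (P0=4, P1=4, P2=3, P3=2, P4=4, P5=0, P6=0) → (P0=4, P1=4, P2=4, P3=2, P4=4, P5=0, P6=0)

YES — reachable via ⟨T3, T3, T3⟩ (3 firings)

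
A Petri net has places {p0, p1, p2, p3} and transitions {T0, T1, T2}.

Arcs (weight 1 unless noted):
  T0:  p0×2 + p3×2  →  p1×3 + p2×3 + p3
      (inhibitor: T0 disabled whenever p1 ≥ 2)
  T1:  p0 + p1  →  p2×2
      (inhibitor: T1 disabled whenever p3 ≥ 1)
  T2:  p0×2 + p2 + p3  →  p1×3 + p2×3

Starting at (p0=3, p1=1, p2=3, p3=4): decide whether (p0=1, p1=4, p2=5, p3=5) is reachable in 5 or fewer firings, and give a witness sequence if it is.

NO — not reachable within 5 firings

depth 0: 1 marking
depth 1: 3 markings reached so far
depth 2: 3 markings reached so far
(frontier empty at depth 2; search complete)
target is not among the 3 markings reachable within 5 steps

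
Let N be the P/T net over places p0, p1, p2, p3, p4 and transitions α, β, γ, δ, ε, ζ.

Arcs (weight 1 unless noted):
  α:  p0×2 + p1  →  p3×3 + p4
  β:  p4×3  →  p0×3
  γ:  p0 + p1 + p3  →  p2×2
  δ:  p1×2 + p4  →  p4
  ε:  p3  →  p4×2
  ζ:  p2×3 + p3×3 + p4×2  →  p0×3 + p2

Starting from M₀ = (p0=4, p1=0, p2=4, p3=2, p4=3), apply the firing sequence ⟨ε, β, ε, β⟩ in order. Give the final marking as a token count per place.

step 1: fire ε:  (p0=4, p1=0, p2=4, p3=2, p4=3) → (p0=4, p1=0, p2=4, p3=1, p4=5)
step 2: fire β:  (p0=4, p1=0, p2=4, p3=1, p4=5) → (p0=7, p1=0, p2=4, p3=1, p4=2)
step 3: fire ε:  (p0=7, p1=0, p2=4, p3=1, p4=2) → (p0=7, p1=0, p2=4, p3=0, p4=4)
step 4: fire β:  (p0=7, p1=0, p2=4, p3=0, p4=4) → (p0=10, p1=0, p2=4, p3=0, p4=1)

(p0=10, p1=0, p2=4, p3=0, p4=1)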